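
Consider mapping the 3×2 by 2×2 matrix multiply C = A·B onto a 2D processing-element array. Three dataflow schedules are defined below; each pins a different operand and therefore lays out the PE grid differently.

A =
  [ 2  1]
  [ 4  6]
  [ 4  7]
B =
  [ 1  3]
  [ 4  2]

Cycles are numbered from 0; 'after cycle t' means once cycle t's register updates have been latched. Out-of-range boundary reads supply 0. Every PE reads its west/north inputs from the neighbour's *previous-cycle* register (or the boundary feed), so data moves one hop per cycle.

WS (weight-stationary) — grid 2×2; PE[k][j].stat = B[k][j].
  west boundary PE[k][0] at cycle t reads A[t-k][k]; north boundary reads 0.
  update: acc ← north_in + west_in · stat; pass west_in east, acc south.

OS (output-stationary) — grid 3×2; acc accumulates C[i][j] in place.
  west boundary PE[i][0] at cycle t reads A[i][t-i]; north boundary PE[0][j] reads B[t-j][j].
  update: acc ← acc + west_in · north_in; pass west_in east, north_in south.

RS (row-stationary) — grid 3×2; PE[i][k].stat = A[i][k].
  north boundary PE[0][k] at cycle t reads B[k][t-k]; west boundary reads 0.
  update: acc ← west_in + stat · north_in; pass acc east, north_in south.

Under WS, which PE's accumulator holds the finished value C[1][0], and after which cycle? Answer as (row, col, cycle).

WS — PE[1][0] is where C[1][0] collects:
  t=0 PE[1][0]: acc=0 h=0 v=0
  t=1 PE[1][0]: acc=6 h=1 v=6
  t=2 PE[1][0]: acc=28 h=6 v=28

(row, col, cycle) = (1, 0, 2)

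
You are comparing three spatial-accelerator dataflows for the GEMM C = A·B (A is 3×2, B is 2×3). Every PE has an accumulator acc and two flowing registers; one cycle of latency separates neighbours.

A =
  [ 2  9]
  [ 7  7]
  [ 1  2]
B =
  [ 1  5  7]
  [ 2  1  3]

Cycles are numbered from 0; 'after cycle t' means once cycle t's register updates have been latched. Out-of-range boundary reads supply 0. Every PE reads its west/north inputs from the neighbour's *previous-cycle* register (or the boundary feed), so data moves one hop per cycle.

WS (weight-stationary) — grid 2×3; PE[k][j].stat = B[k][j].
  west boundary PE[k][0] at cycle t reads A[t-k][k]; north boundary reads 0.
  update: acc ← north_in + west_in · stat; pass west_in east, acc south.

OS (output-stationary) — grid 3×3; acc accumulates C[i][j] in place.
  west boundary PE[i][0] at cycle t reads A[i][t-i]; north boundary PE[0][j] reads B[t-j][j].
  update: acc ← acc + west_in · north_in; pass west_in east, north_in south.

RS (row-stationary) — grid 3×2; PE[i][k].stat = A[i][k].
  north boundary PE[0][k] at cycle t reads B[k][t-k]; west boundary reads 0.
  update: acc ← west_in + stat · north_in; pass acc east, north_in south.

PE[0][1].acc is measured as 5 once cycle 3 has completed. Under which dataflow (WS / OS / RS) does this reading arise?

WS [2×3] PE[0][1] across cycles:
  c0 r0c1: 0 / 0 / 0
  c1 r0c1: 10 / 2 / 10
  c2 r0c1: 35 / 7 / 35
  c3 r0c1: 5 / 1 / 5
OS [3×3] PE[0][1] across cycles:
  c0 r0c1: 0 / 0 / 0
  c1 r0c1: 10 / 2 / 5
  c2 r0c1: 19 / 9 / 1
  c3 r0c1: 19 / 0 / 0
RS [3×2] PE[0][1] across cycles:
  c0 r0c1: 0 / 0 / 0
  c1 r0c1: 20 / 20 / 2
  c2 r0c1: 19 / 19 / 1
  c3 r0c1: 41 / 41 / 3

dataflow = WS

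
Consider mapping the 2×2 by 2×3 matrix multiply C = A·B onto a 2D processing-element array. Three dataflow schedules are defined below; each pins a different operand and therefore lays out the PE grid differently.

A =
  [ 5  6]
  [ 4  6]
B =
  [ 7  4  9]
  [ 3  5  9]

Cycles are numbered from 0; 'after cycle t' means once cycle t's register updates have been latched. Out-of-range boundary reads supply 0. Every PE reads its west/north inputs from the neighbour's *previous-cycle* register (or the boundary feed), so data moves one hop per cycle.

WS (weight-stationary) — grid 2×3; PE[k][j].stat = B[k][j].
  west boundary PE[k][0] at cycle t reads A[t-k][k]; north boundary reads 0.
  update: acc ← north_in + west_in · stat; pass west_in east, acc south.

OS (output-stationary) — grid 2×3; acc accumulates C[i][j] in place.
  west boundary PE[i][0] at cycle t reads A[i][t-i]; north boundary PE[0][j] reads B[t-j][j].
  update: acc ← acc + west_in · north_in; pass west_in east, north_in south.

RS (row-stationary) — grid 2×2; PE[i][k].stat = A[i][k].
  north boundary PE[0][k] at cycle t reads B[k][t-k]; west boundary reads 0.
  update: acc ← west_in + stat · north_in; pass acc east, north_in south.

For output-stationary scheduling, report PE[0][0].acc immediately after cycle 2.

OS (2×3). Following PE[0][0] plus its west/north inputs:
  t=0 PE[0][0]: acc=35 h=5 v=7
  t=1 PE[0][0]: acc=53 h=6 v=3
  t=2 PE[0][0]: acc=53 h=0 v=0

PE[0][0].acc = 53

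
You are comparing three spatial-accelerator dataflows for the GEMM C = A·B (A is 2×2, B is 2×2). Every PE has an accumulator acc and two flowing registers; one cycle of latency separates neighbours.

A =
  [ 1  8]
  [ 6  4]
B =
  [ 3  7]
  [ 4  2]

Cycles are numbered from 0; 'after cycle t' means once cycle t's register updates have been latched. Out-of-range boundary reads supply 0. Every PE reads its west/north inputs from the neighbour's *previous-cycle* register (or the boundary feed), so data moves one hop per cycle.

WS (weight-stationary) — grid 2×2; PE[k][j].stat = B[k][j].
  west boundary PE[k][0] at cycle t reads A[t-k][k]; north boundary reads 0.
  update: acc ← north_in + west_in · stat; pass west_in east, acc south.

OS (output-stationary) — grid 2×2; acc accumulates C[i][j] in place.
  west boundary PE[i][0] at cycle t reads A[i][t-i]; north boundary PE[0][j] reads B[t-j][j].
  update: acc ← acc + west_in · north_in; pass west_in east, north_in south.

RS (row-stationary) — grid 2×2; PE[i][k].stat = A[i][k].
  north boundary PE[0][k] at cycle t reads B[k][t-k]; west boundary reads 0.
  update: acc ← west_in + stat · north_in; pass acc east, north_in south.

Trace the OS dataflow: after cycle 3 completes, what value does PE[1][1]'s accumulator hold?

PE[1][1].acc = 50

OS on a 2×2 grid — tracing PE[1][1] and its feeders:
  @0  [0,1]  acc 0  |  →0  ↓0
  @0  [1,0]  acc 0  |  →0  ↓0
  @0  [1,1]  acc 0  |  →0  ↓0
  @1  [0,1]  acc 7  |  →1  ↓7
  @1  [1,0]  acc 18  |  →6  ↓3
  @1  [1,1]  acc 0  |  →0  ↓0
  @2  [0,1]  acc 23  |  →8  ↓2
  @2  [1,0]  acc 34  |  →4  ↓4
  @2  [1,1]  acc 42  |  →6  ↓7
  @3  [0,1]  acc 23  |  →0  ↓0
  @3  [1,0]  acc 34  |  →0  ↓0
  @3  [1,1]  acc 50  |  →4  ↓2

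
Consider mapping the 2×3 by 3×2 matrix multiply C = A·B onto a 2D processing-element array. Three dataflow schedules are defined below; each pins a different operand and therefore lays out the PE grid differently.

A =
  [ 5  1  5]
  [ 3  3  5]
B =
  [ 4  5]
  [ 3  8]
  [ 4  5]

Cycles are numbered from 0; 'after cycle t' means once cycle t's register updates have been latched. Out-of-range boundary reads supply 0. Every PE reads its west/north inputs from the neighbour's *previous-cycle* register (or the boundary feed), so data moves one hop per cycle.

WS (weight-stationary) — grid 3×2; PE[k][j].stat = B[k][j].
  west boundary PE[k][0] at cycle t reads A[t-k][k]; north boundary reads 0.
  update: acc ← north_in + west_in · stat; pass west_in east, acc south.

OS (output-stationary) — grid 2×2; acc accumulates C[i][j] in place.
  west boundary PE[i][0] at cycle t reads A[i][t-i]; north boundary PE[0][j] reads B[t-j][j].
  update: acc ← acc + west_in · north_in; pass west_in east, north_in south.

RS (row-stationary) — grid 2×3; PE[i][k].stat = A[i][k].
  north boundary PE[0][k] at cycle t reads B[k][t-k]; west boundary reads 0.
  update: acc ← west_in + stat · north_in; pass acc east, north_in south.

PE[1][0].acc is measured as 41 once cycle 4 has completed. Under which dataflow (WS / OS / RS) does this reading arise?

dataflow = OS

Under WS (3×2), PE[1][0]:
  t=0 PE[1][0]: acc=0 h=0 v=0
  t=1 PE[1][0]: acc=23 h=1 v=23
  t=2 PE[1][0]: acc=21 h=3 v=21
  t=3 PE[1][0]: acc=0 h=0 v=0
  t=4 PE[1][0]: acc=0 h=0 v=0
Under OS (2×2), PE[1][0]:
  t=0 PE[1][0]: acc=0 h=0 v=0
  t=1 PE[1][0]: acc=12 h=3 v=4
  t=2 PE[1][0]: acc=21 h=3 v=3
  t=3 PE[1][0]: acc=41 h=5 v=4
  t=4 PE[1][0]: acc=41 h=0 v=0
Under RS (2×3), PE[1][0]:
  t=0 PE[1][0]: acc=0 h=0 v=0
  t=1 PE[1][0]: acc=12 h=12 v=4
  t=2 PE[1][0]: acc=15 h=15 v=5
  t=3 PE[1][0]: acc=0 h=0 v=0
  t=4 PE[1][0]: acc=0 h=0 v=0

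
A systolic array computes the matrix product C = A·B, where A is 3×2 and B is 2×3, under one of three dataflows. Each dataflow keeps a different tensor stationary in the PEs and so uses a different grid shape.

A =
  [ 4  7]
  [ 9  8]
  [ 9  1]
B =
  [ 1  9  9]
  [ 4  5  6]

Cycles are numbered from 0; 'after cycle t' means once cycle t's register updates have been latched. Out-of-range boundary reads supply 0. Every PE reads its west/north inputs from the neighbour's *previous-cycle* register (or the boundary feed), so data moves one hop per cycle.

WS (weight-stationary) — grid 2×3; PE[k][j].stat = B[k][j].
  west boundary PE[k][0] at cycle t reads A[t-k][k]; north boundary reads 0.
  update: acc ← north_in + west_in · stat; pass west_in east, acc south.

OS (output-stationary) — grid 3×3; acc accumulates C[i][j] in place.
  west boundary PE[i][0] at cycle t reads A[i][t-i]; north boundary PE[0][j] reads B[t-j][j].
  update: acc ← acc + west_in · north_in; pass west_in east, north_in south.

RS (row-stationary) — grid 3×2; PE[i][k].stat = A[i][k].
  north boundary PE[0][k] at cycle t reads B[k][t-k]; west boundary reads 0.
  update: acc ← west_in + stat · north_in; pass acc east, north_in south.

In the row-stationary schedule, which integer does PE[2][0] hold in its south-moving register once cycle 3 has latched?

Tracing RS — 3×2 array, target PE[2][0]:
  @0  [1,0]  acc 0  |  →0  ↓0
  @0  [2,0]  acc 0  |  →0  ↓0
  @1  [1,0]  acc 9  |  →9  ↓1
  @1  [2,0]  acc 0  |  →0  ↓0
  @2  [1,0]  acc 81  |  →81  ↓9
  @2  [2,0]  acc 9  |  →9  ↓1
  @3  [1,0]  acc 81  |  →81  ↓9
  @3  [2,0]  acc 81  |  →81  ↓9

register = 9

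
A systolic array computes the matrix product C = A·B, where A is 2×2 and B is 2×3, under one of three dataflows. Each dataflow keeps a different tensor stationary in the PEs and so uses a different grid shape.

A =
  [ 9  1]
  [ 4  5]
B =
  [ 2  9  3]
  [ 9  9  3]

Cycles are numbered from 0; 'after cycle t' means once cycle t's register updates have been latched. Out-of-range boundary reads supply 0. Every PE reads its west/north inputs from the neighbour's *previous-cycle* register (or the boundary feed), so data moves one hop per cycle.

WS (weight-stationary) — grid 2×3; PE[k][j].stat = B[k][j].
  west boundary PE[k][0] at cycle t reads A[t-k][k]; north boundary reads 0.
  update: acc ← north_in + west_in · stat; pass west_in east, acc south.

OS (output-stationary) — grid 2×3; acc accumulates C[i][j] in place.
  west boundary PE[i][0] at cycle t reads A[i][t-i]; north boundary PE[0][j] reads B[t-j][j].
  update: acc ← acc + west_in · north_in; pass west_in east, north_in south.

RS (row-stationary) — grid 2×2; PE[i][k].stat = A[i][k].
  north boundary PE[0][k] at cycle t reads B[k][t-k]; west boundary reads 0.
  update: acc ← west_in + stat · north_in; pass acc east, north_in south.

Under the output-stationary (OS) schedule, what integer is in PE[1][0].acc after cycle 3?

PE[1][0].acc = 53

OS (2×3). Following PE[1][0] plus its west/north inputs:
  @0  [0,0]  acc 18  |  →9  ↓2
  @0  [1,0]  acc 0  |  →0  ↓0
  @1  [0,0]  acc 27  |  →1  ↓9
  @1  [1,0]  acc 8  |  →4  ↓2
  @2  [0,0]  acc 27  |  →0  ↓0
  @2  [1,0]  acc 53  |  →5  ↓9
  @3  [0,0]  acc 27  |  →0  ↓0
  @3  [1,0]  acc 53  |  →0  ↓0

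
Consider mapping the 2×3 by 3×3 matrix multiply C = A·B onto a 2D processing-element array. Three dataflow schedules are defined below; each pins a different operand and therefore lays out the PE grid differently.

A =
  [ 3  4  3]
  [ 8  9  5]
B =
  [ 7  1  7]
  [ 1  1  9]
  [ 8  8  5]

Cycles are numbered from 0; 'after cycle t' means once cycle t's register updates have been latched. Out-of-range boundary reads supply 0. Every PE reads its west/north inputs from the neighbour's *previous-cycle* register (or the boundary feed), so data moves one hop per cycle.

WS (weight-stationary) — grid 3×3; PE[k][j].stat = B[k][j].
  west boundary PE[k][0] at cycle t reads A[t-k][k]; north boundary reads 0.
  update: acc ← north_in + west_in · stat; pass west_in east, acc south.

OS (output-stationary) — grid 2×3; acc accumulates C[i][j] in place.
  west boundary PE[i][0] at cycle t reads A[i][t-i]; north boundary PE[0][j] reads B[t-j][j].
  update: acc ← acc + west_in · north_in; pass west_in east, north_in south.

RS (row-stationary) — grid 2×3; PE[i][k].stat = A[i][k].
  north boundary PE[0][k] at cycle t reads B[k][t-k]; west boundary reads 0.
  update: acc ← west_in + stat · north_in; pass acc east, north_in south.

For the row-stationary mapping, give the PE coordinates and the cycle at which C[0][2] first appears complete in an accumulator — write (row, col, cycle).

(row, col, cycle) = (0, 2, 4)

Under RS, C[0][2] lands at PE[0][2]:
  [0] (0,2) acc=0 (h:0 v:0)
  [1] (0,2) acc=0 (h:0 v:0)
  [2] (0,2) acc=49 (h:49 v:8)
  [3] (0,2) acc=31 (h:31 v:8)
  [4] (0,2) acc=72 (h:72 v:5)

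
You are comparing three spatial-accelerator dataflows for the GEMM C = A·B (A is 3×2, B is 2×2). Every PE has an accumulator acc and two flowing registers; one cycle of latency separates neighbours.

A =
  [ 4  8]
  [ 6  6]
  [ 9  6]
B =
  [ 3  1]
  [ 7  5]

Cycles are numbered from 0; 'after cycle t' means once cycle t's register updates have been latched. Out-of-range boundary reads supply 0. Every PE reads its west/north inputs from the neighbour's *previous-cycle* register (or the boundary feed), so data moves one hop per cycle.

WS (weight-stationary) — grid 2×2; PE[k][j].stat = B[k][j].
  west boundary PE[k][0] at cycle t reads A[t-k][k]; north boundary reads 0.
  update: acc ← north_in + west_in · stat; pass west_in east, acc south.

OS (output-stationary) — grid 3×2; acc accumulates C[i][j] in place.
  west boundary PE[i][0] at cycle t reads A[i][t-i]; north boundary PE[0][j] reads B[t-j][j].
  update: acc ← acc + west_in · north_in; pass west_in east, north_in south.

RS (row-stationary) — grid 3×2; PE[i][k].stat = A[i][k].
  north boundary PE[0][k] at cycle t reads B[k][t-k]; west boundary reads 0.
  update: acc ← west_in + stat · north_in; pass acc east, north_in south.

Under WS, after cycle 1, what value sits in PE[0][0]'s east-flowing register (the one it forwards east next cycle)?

register = 6

WS on a 2×2 grid — tracing PE[0][0] and its feeders:
  t=0 PE[0][0]: acc=12 h=4 v=12
  t=1 PE[0][0]: acc=18 h=6 v=18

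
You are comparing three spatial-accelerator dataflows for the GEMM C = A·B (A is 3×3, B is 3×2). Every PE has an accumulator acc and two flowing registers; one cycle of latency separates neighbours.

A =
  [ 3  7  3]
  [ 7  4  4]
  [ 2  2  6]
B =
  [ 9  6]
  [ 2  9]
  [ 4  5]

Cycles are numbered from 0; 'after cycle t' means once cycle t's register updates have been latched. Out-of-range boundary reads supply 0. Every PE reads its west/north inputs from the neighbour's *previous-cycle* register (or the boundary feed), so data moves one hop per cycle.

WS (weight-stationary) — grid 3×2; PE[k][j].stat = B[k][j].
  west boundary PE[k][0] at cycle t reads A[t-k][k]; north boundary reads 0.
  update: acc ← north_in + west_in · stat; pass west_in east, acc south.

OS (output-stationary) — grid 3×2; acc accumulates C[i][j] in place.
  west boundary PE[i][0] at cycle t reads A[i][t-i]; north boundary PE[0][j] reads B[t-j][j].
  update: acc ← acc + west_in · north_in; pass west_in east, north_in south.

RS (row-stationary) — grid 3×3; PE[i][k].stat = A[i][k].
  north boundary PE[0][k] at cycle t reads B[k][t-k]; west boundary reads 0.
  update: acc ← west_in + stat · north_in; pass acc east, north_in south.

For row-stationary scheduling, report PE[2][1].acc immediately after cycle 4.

Tracing RS — 3×3 array, target PE[2][1]:
  c0 r1c1: 0 / 0 / 0
  c0 r2c0: 0 / 0 / 0
  c0 r2c1: 0 / 0 / 0
  c1 r1c1: 0 / 0 / 0
  c1 r2c0: 0 / 0 / 0
  c1 r2c1: 0 / 0 / 0
  c2 r1c1: 71 / 71 / 2
  c2 r2c0: 18 / 18 / 9
  c2 r2c1: 0 / 0 / 0
  c3 r1c1: 78 / 78 / 9
  c3 r2c0: 12 / 12 / 6
  c3 r2c1: 22 / 22 / 2
  c4 r1c1: 0 / 0 / 0
  c4 r2c0: 0 / 0 / 0
  c4 r2c1: 30 / 30 / 9

PE[2][1].acc = 30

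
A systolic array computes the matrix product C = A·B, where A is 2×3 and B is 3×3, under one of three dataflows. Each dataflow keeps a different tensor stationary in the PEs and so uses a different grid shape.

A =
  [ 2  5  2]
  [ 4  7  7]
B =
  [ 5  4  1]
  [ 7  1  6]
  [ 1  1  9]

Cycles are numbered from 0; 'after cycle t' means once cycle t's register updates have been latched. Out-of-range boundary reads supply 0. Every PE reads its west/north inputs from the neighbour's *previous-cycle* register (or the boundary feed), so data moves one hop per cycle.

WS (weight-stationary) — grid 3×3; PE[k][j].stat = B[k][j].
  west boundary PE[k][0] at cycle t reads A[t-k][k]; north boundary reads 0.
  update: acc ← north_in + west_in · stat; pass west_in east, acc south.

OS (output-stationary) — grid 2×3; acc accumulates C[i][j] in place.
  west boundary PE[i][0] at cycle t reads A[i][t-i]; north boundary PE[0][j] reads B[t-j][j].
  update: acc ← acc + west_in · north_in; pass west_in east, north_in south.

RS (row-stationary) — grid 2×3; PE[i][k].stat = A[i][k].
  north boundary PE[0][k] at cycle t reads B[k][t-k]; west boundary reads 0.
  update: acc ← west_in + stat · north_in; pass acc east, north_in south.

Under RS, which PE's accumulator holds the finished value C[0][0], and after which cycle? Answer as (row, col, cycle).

(row, col, cycle) = (0, 2, 2)

Under RS, C[0][0] lands at PE[0][2]:
  @0  [0,2]  acc 0  |  →0  ↓0
  @1  [0,2]  acc 0  |  →0  ↓0
  @2  [0,2]  acc 47  |  →47  ↓1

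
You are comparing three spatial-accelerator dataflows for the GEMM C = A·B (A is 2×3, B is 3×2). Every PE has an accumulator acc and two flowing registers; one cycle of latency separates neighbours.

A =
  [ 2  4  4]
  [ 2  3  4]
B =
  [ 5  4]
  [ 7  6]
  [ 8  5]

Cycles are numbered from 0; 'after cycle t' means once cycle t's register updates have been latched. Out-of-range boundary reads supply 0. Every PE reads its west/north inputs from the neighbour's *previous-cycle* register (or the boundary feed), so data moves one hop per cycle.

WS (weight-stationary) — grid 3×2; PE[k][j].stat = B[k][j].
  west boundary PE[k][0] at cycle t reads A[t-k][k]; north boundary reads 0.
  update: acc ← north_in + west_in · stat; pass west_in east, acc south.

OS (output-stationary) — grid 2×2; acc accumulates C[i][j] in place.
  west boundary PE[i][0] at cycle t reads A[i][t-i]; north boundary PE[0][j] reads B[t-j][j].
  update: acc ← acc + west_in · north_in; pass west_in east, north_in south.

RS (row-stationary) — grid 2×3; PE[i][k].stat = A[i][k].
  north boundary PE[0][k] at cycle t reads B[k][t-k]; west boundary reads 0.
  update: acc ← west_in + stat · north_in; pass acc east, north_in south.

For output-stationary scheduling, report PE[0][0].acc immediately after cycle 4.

PE[0][0].acc = 70

OS (2×2). Following PE[0][0] plus its west/north inputs:
  c0 r0c0: 10 / 2 / 5
  c1 r0c0: 38 / 4 / 7
  c2 r0c0: 70 / 4 / 8
  c3 r0c0: 70 / 0 / 0
  c4 r0c0: 70 / 0 / 0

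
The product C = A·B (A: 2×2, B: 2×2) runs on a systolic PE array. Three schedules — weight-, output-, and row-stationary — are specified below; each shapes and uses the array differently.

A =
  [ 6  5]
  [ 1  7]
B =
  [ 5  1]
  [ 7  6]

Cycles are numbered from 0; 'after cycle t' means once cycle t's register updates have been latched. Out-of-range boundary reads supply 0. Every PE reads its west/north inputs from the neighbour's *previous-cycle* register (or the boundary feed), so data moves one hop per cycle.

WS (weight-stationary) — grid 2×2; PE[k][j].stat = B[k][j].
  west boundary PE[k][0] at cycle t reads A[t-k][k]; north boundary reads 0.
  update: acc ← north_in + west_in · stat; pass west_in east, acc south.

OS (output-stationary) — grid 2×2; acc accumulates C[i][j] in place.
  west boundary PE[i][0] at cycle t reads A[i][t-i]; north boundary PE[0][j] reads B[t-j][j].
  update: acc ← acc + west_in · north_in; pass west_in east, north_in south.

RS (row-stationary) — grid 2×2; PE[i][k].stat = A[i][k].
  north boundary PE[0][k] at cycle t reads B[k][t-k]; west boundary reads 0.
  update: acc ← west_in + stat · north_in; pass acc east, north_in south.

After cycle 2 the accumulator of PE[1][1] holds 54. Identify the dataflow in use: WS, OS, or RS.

WS (2×2 grid), PE[1][1]:
  [0] (1,1) acc=0 (h:0 v:0)
  [1] (1,1) acc=0 (h:0 v:0)
  [2] (1,1) acc=36 (h:5 v:36)
OS (2×2 grid), PE[1][1]:
  [0] (1,1) acc=0 (h:0 v:0)
  [1] (1,1) acc=0 (h:0 v:0)
  [2] (1,1) acc=1 (h:1 v:1)
RS (2×2 grid), PE[1][1]:
  [0] (1,1) acc=0 (h:0 v:0)
  [1] (1,1) acc=0 (h:0 v:0)
  [2] (1,1) acc=54 (h:54 v:7)

dataflow = RS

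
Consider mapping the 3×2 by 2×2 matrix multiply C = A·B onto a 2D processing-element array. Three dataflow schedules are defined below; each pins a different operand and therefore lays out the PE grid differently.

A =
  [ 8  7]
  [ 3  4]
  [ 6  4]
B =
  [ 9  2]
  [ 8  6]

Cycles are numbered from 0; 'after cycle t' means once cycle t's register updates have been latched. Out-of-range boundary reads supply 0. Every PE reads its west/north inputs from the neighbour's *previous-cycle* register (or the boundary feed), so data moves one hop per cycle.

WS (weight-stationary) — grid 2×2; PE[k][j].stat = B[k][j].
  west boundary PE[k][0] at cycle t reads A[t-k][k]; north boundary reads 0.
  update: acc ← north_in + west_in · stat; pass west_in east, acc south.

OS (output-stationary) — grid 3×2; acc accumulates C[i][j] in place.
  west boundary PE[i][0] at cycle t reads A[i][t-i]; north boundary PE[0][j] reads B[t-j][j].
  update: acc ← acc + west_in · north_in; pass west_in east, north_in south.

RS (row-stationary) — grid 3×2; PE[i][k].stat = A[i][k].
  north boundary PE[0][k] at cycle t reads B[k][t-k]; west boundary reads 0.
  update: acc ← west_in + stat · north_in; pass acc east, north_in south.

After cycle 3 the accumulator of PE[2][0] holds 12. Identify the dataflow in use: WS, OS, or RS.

WS (2×2): PE[2][0] does not exist.
Under OS (3×2), PE[2][0]:
  0: (2,0).acc=0  regs=<0,0>
  1: (2,0).acc=0  regs=<0,0>
  2: (2,0).acc=54  regs=<6,9>
  3: (2,0).acc=86  regs=<4,8>
Under RS (3×2), PE[2][0]:
  0: (2,0).acc=0  regs=<0,0>
  1: (2,0).acc=0  regs=<0,0>
  2: (2,0).acc=54  regs=<54,9>
  3: (2,0).acc=12  regs=<12,2>

dataflow = RS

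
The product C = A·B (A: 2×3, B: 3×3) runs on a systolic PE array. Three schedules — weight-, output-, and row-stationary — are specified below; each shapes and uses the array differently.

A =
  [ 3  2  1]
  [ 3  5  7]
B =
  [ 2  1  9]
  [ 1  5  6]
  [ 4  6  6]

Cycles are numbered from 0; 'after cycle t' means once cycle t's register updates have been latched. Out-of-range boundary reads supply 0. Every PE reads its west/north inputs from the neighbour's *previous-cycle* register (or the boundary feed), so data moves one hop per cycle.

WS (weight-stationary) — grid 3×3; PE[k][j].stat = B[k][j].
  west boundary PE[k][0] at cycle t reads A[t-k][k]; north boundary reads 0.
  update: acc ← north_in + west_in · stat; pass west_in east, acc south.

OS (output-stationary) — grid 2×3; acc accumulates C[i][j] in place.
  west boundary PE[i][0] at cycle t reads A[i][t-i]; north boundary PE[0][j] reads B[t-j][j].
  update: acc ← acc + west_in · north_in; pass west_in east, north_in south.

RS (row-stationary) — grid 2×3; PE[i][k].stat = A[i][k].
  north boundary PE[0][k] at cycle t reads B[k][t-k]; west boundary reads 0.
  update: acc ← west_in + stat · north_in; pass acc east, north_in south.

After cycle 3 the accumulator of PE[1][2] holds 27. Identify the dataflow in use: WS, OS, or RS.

Under WS (3×3), PE[1][2]:
  c0 r1c2: 0 / 0 / 0
  c1 r1c2: 0 / 0 / 0
  c2 r1c2: 0 / 0 / 0
  c3 r1c2: 39 / 2 / 39
Under OS (2×3), PE[1][2]:
  c0 r1c2: 0 / 0 / 0
  c1 r1c2: 0 / 0 / 0
  c2 r1c2: 0 / 0 / 0
  c3 r1c2: 27 / 3 / 9
Under RS (2×3), PE[1][2]:
  c0 r1c2: 0 / 0 / 0
  c1 r1c2: 0 / 0 / 0
  c2 r1c2: 0 / 0 / 0
  c3 r1c2: 39 / 39 / 4

dataflow = OS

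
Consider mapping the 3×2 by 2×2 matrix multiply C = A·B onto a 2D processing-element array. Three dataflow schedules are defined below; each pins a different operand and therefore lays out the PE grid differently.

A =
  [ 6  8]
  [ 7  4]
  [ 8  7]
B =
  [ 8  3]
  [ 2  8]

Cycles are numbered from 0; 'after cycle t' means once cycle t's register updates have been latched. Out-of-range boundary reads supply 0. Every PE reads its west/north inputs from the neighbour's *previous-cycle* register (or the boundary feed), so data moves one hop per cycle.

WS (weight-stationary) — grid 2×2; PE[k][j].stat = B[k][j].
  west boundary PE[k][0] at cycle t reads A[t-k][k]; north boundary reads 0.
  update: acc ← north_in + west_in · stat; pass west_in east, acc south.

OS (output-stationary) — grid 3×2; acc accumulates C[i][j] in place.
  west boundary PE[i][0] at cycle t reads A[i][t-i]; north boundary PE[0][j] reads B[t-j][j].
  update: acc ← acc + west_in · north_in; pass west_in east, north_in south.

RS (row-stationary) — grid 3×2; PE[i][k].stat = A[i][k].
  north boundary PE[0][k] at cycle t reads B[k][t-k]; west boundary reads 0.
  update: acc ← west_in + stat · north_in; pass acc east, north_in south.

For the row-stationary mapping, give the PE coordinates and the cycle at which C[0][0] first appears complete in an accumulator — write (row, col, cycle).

RS — PE[0][1] is where C[0][0] collects:
  after 0 — PE[0][1] acc=0, pass-E 0, pass-S 0
  after 1 — PE[0][1] acc=64, pass-E 64, pass-S 2

(row, col, cycle) = (0, 1, 1)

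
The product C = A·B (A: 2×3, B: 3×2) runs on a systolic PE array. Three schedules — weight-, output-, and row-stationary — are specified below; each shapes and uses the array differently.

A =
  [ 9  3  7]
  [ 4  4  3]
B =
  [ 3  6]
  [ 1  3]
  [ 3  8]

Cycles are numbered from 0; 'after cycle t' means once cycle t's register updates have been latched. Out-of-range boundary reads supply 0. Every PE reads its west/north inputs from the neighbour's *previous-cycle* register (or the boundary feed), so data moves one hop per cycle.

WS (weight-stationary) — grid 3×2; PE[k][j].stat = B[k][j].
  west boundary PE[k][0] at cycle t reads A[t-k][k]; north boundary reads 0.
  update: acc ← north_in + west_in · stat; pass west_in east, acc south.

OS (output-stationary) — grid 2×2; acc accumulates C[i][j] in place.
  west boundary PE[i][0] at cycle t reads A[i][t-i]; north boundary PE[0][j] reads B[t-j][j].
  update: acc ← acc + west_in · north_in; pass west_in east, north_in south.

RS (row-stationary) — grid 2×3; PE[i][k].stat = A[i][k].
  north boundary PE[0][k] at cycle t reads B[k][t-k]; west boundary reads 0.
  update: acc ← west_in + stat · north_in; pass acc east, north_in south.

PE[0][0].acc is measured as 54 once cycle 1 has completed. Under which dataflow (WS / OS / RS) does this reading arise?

dataflow = RS

— WS: 3×2; PE[0][0] trace:
  step 0 · PE0,0: acc=27; fwd→9 fwd↓27
  step 1 · PE0,0: acc=12; fwd→4 fwd↓12
— OS: 2×2; PE[0][0] trace:
  step 0 · PE0,0: acc=27; fwd→9 fwd↓3
  step 1 · PE0,0: acc=30; fwd→3 fwd↓1
— RS: 2×3; PE[0][0] trace:
  step 0 · PE0,0: acc=27; fwd→27 fwd↓3
  step 1 · PE0,0: acc=54; fwd→54 fwd↓6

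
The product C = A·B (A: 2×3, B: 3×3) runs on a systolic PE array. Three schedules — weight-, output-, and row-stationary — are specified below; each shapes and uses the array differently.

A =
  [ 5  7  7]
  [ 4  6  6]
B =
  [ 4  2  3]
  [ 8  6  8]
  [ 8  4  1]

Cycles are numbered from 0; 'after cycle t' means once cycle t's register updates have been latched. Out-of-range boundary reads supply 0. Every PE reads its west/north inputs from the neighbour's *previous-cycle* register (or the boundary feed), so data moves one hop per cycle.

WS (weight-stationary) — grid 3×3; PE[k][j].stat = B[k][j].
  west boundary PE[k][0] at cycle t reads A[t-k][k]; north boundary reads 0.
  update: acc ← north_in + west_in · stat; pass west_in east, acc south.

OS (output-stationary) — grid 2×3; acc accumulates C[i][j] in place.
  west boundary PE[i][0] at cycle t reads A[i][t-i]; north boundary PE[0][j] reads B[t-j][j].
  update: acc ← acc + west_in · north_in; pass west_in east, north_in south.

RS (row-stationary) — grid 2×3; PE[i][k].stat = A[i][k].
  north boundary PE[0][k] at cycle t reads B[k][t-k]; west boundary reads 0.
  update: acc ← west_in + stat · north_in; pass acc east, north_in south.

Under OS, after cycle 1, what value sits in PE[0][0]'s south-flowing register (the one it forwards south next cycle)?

register = 8

OS 2×3: PE[0][0] cycle-by-cycle (with neighbour feeds):
  step 0 · PE0,0: acc=20; fwd→5 fwd↓4
  step 1 · PE0,0: acc=76; fwd→7 fwd↓8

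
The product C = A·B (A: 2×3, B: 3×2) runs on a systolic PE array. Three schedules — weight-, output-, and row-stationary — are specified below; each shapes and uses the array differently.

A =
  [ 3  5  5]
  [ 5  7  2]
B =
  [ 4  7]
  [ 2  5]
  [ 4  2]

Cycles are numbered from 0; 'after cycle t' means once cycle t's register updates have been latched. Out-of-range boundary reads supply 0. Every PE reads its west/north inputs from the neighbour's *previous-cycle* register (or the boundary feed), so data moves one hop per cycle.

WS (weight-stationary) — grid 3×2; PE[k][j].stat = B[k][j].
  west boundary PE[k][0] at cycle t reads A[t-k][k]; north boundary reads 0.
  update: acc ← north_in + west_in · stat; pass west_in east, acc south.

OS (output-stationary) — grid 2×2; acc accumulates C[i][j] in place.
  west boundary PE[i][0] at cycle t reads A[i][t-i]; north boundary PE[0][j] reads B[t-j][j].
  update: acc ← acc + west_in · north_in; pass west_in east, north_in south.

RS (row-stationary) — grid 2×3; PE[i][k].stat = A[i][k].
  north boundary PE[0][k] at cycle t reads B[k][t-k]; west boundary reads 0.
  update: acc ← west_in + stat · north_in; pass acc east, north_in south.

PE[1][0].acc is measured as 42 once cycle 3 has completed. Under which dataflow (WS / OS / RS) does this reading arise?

dataflow = OS

WS [3×2] PE[1][0] across cycles:
  cycle 0: PE[1][0] → acc 0, east 0, south 0
  cycle 1: PE[1][0] → acc 22, east 5, south 22
  cycle 2: PE[1][0] → acc 34, east 7, south 34
  cycle 3: PE[1][0] → acc 0, east 0, south 0
OS [2×2] PE[1][0] across cycles:
  cycle 0: PE[1][0] → acc 0, east 0, south 0
  cycle 1: PE[1][0] → acc 20, east 5, south 4
  cycle 2: PE[1][0] → acc 34, east 7, south 2
  cycle 3: PE[1][0] → acc 42, east 2, south 4
RS [2×3] PE[1][0] across cycles:
  cycle 0: PE[1][0] → acc 0, east 0, south 0
  cycle 1: PE[1][0] → acc 20, east 20, south 4
  cycle 2: PE[1][0] → acc 35, east 35, south 7
  cycle 3: PE[1][0] → acc 0, east 0, south 0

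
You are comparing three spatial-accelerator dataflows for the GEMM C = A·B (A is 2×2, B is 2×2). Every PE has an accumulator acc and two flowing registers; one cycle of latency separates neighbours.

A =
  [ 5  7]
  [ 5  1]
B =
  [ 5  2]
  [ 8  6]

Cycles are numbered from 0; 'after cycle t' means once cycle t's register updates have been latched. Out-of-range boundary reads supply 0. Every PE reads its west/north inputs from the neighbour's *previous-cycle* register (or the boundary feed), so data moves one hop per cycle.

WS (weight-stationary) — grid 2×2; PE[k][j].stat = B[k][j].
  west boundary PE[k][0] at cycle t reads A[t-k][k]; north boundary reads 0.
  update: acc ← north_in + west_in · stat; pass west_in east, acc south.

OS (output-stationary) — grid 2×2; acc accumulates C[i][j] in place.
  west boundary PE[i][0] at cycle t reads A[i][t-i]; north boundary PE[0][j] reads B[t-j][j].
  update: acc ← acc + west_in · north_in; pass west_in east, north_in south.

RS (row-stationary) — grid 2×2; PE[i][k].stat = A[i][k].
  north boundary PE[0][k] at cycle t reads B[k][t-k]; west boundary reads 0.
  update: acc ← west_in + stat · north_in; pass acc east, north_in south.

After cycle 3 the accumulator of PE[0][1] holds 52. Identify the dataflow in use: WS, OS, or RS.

WS [2×2] PE[0][1] across cycles:
  [0] (0,1) acc=0 (h:0 v:0)
  [1] (0,1) acc=10 (h:5 v:10)
  [2] (0,1) acc=10 (h:5 v:10)
  [3] (0,1) acc=0 (h:0 v:0)
OS [2×2] PE[0][1] across cycles:
  [0] (0,1) acc=0 (h:0 v:0)
  [1] (0,1) acc=10 (h:5 v:2)
  [2] (0,1) acc=52 (h:7 v:6)
  [3] (0,1) acc=52 (h:0 v:0)
RS [2×2] PE[0][1] across cycles:
  [0] (0,1) acc=0 (h:0 v:0)
  [1] (0,1) acc=81 (h:81 v:8)
  [2] (0,1) acc=52 (h:52 v:6)
  [3] (0,1) acc=0 (h:0 v:0)

dataflow = OS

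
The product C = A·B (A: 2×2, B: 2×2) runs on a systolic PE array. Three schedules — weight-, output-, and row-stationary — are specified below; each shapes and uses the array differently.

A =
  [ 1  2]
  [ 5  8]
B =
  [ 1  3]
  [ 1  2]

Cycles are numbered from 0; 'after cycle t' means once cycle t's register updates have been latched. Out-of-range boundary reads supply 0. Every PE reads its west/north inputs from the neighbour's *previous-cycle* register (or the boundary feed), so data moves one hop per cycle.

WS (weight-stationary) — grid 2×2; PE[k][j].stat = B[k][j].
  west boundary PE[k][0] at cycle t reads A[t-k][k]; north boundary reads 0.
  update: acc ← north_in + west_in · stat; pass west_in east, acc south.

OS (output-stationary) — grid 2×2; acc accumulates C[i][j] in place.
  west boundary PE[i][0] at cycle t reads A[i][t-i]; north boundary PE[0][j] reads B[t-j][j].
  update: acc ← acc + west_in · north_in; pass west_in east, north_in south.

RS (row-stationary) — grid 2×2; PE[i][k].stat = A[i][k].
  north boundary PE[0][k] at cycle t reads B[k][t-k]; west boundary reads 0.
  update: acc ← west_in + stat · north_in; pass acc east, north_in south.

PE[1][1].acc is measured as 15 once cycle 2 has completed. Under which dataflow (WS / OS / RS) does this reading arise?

dataflow = OS

Under WS (2×2), PE[1][1]:
  c0 r1c1: 0 / 0 / 0
  c1 r1c1: 0 / 0 / 0
  c2 r1c1: 7 / 2 / 7
Under OS (2×2), PE[1][1]:
  c0 r1c1: 0 / 0 / 0
  c1 r1c1: 0 / 0 / 0
  c2 r1c1: 15 / 5 / 3
Under RS (2×2), PE[1][1]:
  c0 r1c1: 0 / 0 / 0
  c1 r1c1: 0 / 0 / 0
  c2 r1c1: 13 / 13 / 1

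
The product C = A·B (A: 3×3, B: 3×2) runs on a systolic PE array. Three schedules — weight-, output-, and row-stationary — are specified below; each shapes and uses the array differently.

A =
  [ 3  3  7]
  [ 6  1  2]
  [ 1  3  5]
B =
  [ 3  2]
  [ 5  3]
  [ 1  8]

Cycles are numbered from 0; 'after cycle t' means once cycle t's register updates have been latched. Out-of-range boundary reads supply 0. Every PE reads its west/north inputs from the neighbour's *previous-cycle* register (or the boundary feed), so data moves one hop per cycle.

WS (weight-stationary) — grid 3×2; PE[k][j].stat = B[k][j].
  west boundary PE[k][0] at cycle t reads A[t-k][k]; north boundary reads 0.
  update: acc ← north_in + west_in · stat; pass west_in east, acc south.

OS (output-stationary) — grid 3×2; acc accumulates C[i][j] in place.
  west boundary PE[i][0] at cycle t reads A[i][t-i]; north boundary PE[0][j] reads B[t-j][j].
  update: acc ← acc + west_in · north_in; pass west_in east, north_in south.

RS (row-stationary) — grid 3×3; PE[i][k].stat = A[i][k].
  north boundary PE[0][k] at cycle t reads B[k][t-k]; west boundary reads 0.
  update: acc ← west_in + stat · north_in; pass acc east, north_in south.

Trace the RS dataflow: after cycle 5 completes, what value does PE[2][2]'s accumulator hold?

PE[2][2].acc = 51

RS (3×3). Following PE[2][2] plus its west/north inputs:
  t=0 PE[1][2]: acc=0 h=0 v=0
  t=0 PE[2][1]: acc=0 h=0 v=0
  t=0 PE[2][2]: acc=0 h=0 v=0
  t=1 PE[1][2]: acc=0 h=0 v=0
  t=1 PE[2][1]: acc=0 h=0 v=0
  t=1 PE[2][2]: acc=0 h=0 v=0
  t=2 PE[1][2]: acc=0 h=0 v=0
  t=2 PE[2][1]: acc=0 h=0 v=0
  t=2 PE[2][2]: acc=0 h=0 v=0
  t=3 PE[1][2]: acc=25 h=25 v=1
  t=3 PE[2][1]: acc=18 h=18 v=5
  t=3 PE[2][2]: acc=0 h=0 v=0
  t=4 PE[1][2]: acc=31 h=31 v=8
  t=4 PE[2][1]: acc=11 h=11 v=3
  t=4 PE[2][2]: acc=23 h=23 v=1
  t=5 PE[1][2]: acc=0 h=0 v=0
  t=5 PE[2][1]: acc=0 h=0 v=0
  t=5 PE[2][2]: acc=51 h=51 v=8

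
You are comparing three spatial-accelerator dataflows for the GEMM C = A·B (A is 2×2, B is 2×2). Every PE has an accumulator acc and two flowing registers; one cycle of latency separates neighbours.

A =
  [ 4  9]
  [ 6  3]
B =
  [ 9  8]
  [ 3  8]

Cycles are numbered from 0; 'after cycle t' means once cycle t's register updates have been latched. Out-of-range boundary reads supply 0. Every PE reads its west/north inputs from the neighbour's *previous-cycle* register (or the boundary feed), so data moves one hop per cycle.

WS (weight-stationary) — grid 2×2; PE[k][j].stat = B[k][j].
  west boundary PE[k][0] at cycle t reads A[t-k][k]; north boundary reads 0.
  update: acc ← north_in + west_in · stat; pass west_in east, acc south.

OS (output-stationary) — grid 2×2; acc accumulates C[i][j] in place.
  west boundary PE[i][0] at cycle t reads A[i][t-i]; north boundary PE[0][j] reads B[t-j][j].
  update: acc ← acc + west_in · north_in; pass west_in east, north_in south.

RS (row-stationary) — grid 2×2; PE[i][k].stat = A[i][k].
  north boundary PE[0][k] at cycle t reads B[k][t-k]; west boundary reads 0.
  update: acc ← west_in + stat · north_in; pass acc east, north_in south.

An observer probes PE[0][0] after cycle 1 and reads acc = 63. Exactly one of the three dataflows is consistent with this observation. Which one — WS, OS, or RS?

— WS: 2×2; PE[0][0] trace:
  cycle 0: PE[0][0] → acc 36, east 4, south 36
  cycle 1: PE[0][0] → acc 54, east 6, south 54
— OS: 2×2; PE[0][0] trace:
  cycle 0: PE[0][0] → acc 36, east 4, south 9
  cycle 1: PE[0][0] → acc 63, east 9, south 3
— RS: 2×2; PE[0][0] trace:
  cycle 0: PE[0][0] → acc 36, east 36, south 9
  cycle 1: PE[0][0] → acc 32, east 32, south 8

dataflow = OS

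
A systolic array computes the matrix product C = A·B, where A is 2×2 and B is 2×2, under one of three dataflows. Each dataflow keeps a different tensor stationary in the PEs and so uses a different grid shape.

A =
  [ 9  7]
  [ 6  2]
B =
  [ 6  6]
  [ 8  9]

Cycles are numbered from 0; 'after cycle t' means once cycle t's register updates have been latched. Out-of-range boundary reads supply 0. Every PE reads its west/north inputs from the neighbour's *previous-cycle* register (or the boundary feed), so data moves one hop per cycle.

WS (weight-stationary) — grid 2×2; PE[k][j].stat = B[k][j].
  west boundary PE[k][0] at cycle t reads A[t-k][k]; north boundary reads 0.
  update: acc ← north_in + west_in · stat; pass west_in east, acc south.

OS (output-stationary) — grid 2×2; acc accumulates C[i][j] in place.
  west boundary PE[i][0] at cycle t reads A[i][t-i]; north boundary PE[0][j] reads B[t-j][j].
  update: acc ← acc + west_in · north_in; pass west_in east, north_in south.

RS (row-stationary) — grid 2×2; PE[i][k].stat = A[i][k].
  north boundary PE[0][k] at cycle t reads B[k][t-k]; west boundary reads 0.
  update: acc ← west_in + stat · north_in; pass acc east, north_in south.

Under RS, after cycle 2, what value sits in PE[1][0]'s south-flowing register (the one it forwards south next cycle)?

register = 6

RS 2×2: PE[1][0] cycle-by-cycle (with neighbour feeds):
  0: (0,0).acc=54  regs=<54,6>
  0: (1,0).acc=0  regs=<0,0>
  1: (0,0).acc=54  regs=<54,6>
  1: (1,0).acc=36  regs=<36,6>
  2: (0,0).acc=0  regs=<0,0>
  2: (1,0).acc=36  regs=<36,6>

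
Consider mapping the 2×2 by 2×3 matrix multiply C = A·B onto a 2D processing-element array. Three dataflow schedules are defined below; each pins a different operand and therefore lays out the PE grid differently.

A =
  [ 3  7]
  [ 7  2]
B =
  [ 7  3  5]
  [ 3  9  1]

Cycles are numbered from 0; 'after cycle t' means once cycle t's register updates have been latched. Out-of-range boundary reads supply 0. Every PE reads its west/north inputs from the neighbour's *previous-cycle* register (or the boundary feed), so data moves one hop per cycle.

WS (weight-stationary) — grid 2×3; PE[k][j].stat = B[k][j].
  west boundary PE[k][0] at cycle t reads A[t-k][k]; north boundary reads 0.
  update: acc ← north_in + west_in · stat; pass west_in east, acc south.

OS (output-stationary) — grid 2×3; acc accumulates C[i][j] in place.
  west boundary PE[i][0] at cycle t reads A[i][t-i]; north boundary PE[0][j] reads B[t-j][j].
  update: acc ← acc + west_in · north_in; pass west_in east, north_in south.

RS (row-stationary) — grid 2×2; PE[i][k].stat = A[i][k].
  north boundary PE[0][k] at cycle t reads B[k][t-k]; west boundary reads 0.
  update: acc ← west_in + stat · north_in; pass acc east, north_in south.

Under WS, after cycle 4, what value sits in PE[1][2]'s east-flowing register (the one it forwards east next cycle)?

WS 2×3: PE[1][2] cycle-by-cycle (with neighbour feeds):
  after 0 — PE[0][2] acc=0, pass-E 0, pass-S 0
  after 0 — PE[1][1] acc=0, pass-E 0, pass-S 0
  after 0 — PE[1][2] acc=0, pass-E 0, pass-S 0
  after 1 — PE[0][2] acc=0, pass-E 0, pass-S 0
  after 1 — PE[1][1] acc=0, pass-E 0, pass-S 0
  after 1 — PE[1][2] acc=0, pass-E 0, pass-S 0
  after 2 — PE[0][2] acc=15, pass-E 3, pass-S 15
  after 2 — PE[1][1] acc=72, pass-E 7, pass-S 72
  after 2 — PE[1][2] acc=0, pass-E 0, pass-S 0
  after 3 — PE[0][2] acc=35, pass-E 7, pass-S 35
  after 3 — PE[1][1] acc=39, pass-E 2, pass-S 39
  after 3 — PE[1][2] acc=22, pass-E 7, pass-S 22
  after 4 — PE[0][2] acc=0, pass-E 0, pass-S 0
  after 4 — PE[1][1] acc=0, pass-E 0, pass-S 0
  after 4 — PE[1][2] acc=37, pass-E 2, pass-S 37

register = 2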